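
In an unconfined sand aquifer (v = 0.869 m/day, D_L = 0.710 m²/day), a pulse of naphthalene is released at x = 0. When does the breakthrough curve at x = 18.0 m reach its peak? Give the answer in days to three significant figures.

19.8 days

For the 1D instantaneous-source solution, setting ∂C/∂t = 0 at fixed x gives v²t² + 2Dt − x² = 0, so t = (√(D² + v²x²) − D)/v².
√(D² + v²x²) = √(0.710² + 0.869² × 18.0²) = 15.66; v² = 0.755161.
t = (15.66 − 0.710)/0.755161 = 19.8 days (vs. the pure-advection estimate x/v = 20.7 d).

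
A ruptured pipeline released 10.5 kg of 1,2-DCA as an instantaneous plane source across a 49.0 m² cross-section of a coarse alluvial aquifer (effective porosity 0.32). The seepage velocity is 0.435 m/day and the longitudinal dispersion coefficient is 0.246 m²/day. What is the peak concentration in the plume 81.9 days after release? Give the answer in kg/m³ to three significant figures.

The peak of an instantaneous 1D plume sits at x = vt; there the Gaussian factor is 1 and C_max = M/(n_e·A·√(4πDt)), where n_e·A is the pore area the mass is dissolved in.
√(4πDt) = √(4π × 0.246 × 81.9) = 15.91 m, so C_max = 10.5/(0.32 × 49.0 × 15.91) = 0.0421 kg/m³.

0.0421 kg/m³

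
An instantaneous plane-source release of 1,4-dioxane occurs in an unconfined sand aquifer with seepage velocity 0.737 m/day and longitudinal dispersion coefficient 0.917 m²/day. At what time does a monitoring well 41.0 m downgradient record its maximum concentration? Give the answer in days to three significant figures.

54.0 days

For the 1D instantaneous-source solution, setting ∂C/∂t = 0 at fixed x gives v²t² + 2Dt − x² = 0, so t = (√(D² + v²x²) − D)/v².
√(D² + v²x²) = √(0.917² + 0.737² × 41.0²) = 30.23; v² = 0.543169.
t = (30.23 − 0.917)/0.543169 = 54.0 days (vs. the pure-advection estimate x/v = 55.6 d).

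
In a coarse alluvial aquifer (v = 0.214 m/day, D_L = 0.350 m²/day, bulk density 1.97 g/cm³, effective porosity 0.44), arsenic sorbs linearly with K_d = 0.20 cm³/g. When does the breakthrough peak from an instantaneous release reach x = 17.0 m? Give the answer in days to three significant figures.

137 days

Retardation factor R = 1 + ρ_b·K_d/n = 1 + 1.97 × 0.20/0.44 = 1.895.
Sorption retards both mechanisms: v_R = v/R = 0.1129 m/day, D_R = D/R = 0.1847 m²/day.
Peak time from v_R²t² + 2D_R t − x² = 0: t = (√(D_R² + v_R²x²) − D_R)/v_R².
√(D_R² + v_R²x²) = √(0.1847² + 0.1129² × 17.0²) = 1.928; v_R² = 0.01275.
t = (1.928 − 0.1847)/0.01275 = 137 days.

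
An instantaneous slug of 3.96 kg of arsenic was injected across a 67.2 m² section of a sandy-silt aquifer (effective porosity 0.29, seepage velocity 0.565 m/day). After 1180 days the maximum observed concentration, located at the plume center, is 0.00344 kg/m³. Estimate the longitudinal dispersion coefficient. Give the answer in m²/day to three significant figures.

At the plume center C_max = M/(n_e·A·√(4πDt)), so D = M²/(4πt·(n_e·A·C_max)²).
n_e·A·C_max = 0.29 × 67.2 × 0.00344 = 0.06704 kg/m.
D = 3.96²/(4π × 1180 × 0.06704²) = 0.235 m²/day.

0.235 m²/day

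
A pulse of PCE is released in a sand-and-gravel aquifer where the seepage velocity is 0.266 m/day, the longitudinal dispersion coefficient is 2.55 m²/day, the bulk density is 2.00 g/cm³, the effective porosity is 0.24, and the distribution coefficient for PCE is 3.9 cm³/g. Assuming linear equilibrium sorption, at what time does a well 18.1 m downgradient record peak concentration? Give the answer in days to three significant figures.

1370 days

Retardation factor R = 1 + ρ_b·K_d/n = 1 + 2.00 × 3.9/0.24 = 33.50.
Sorption retards both mechanisms: v_R = v/R = 0.007940 m/day, D_R = D/R = 0.07612 m²/day.
Peak time from v_R²t² + 2D_R t − x² = 0: t = (√(D_R² + v_R²x²) − D_R)/v_R².
√(D_R² + v_R²x²) = √(0.07612² + 0.007940² × 18.1²) = 0.1626; v_R² = 6.304e-05.
t = (0.1626 − 0.07612)/6.304e-05 = 1370 days.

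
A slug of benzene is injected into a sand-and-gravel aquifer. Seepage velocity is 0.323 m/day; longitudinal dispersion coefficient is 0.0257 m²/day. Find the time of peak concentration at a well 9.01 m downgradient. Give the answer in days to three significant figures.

For the 1D instantaneous-source solution, setting ∂C/∂t = 0 at fixed x gives v²t² + 2Dt − x² = 0, so t = (√(D² + v²x²) − D)/v².
√(D² + v²x²) = √(0.0257² + 0.323² × 9.01²) = 2.910; v² = 0.104329.
t = (2.910 − 0.0257)/0.104329 = 27.6 days (vs. the pure-advection estimate x/v = 27.9 d).

27.6 days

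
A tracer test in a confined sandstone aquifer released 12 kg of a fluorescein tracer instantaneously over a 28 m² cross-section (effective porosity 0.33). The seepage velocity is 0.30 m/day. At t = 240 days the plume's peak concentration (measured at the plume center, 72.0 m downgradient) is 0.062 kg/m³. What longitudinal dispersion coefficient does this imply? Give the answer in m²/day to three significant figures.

0.145 m²/day

At the plume center C_max = M/(n_e·A·√(4πDt)), so D = M²/(4πt·(n_e·A·C_max)²).
n_e·A·C_max = 0.33 × 28 × 0.062 = 0.5729 kg/m.
D = 12²/(4π × 240 × 0.5729²) = 0.145 m²/day.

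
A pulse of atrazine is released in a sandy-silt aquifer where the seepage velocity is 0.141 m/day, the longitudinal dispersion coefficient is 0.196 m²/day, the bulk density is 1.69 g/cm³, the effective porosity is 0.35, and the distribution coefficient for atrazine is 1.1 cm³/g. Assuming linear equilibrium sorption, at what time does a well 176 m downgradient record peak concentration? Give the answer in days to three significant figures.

Retardation factor R = 1 + ρ_b·K_d/n = 1 + 1.69 × 1.1/0.35 = 6.311.
Sorption retards both mechanisms: v_R = v/R = 0.02234 m/day, D_R = D/R = 0.03106 m²/day.
Peak time from v_R²t² + 2D_R t − x² = 0: t = (√(D_R² + v_R²x²) − D_R)/v_R².
√(D_R² + v_R²x²) = √(0.03106² + 0.02234² × 176²) = 3.932; v_R² = 0.0004991.
t = (3.932 − 0.03106)/0.0004991 = 7820 days.

7820 days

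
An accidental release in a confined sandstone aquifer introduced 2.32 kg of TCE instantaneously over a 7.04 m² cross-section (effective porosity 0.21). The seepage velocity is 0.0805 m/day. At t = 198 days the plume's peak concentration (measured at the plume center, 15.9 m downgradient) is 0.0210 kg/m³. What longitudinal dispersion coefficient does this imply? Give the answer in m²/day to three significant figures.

2.24 m²/day

At the plume center C_max = M/(n_e·A·√(4πDt)), so D = M²/(4πt·(n_e·A·C_max)²).
n_e·A·C_max = 0.21 × 7.04 × 0.0210 = 0.03105 kg/m.
D = 2.32²/(4π × 198 × 0.03105²) = 2.24 m²/day.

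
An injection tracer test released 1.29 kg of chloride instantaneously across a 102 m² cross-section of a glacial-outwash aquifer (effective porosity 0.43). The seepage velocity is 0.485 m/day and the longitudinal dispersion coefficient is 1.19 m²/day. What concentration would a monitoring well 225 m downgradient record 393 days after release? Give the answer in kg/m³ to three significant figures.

For an instantaneous plane source, C(x,t) = M/(n_e·A·√(4πDt)) · exp(−(x−vt)²/(4Dt)), with n_e·A the pore (flow) area.
Plume center vt = 0.485 × 393 = 190.605 m, so the well at 225 m is 34.395 m downgradient of the peak.
√(4πDt) = 76.66 m, giving peak height M/(n_e·A·√(4πDt)) = 1.29/(0.43 × 102 × 76.66) = 0.0003837 kg/m³.
(x−vt)²/(4Dt) = (34.395)²/(4 × 1.19 × 393) = 0.6324; exp(−0.6324) = 0.5313.
C = 0.0003837 × 0.5313 = 0.000204 kg/m³.

0.000204 kg/m³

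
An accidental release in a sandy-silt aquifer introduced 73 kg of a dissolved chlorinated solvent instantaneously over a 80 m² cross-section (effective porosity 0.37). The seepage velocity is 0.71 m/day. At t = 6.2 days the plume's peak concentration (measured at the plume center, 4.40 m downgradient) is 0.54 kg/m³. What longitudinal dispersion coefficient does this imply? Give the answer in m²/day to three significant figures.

At the plume center C_max = M/(n_e·A·√(4πDt)), so D = M²/(4πt·(n_e·A·C_max)²).
n_e·A·C_max = 0.37 × 80 × 0.54 = 15.98 kg/m.
D = 73²/(4π × 6.2 × 15.98²) = 0.268 m²/day.

0.268 m²/day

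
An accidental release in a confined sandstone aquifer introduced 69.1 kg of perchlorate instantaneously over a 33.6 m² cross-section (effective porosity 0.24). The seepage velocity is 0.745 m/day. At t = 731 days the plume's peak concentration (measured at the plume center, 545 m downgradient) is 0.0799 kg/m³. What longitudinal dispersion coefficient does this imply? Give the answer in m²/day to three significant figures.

1.25 m²/day

At the plume center C_max = M/(n_e·A·√(4πDt)), so D = M²/(4πt·(n_e·A·C_max)²).
n_e·A·C_max = 0.24 × 33.6 × 0.0799 = 0.6443 kg/m.
D = 69.1²/(4π × 731 × 0.6443²) = 1.25 m²/day.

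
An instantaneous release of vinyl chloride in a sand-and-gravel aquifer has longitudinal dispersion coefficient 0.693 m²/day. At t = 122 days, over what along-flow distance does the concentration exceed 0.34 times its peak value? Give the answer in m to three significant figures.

The plume is Gaussian with σ = √(2Dt) = √(2 × 0.693 × 122) = 13.00 m.
C/C_peak = exp(−Δx²/(2σ²)) = 0.34 ⇒ Δx = σ·√(−2 ln 0.34) = 13.00 × 1.469 = 19.10 m.
Width = 2Δx = 38.2 m.

38.2 m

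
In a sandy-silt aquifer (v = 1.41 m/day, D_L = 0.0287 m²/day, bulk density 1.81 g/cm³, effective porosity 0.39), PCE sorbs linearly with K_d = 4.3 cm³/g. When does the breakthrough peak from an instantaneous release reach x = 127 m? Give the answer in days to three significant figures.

Retardation factor R = 1 + ρ_b·K_d/n = 1 + 1.81 × 4.3/0.39 = 20.96.
Sorption retards both mechanisms: v_R = v/R = 0.06727 m/day, D_R = D/R = 0.001369 m²/day.
Peak time from v_R²t² + 2D_R t − x² = 0: t = (√(D_R² + v_R²x²) − D_R)/v_R².
√(D_R² + v_R²x²) = √(0.001369² + 0.06727² × 127²) = 8.543; v_R² = 0.004525.
t = (8.543 − 0.001369)/0.004525 = 1890 days.

1890 days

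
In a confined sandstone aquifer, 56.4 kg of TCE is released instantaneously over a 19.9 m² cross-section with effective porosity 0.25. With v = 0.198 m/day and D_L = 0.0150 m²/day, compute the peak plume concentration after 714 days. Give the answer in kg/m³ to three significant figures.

The peak of an instantaneous 1D plume sits at x = vt; there the Gaussian factor is 1 and C_max = M/(n_e·A·√(4πDt)), where n_e·A is the pore area the mass is dissolved in.
√(4πDt) = √(4π × 0.0150 × 714) = 11.60 m, so C_max = 56.4/(0.25 × 19.9 × 11.60) = 0.977 kg/m³.

0.977 kg/m³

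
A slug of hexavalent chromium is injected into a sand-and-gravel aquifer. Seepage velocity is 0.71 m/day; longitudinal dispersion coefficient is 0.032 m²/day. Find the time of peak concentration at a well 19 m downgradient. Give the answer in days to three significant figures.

26.7 days

For the 1D instantaneous-source solution, setting ∂C/∂t = 0 at fixed x gives v²t² + 2Dt − x² = 0, so t = (√(D² + v²x²) − D)/v².
√(D² + v²x²) = √(0.032² + 0.71² × 19²) = 13.49; v² = 0.5041.
t = (13.49 − 0.032)/0.5041 = 26.7 days (vs. the pure-advection estimate x/v = 26.8 d).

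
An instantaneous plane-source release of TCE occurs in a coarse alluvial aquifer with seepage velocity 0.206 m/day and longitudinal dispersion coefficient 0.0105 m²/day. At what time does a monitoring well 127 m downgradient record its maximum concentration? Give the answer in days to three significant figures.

For the 1D instantaneous-source solution, setting ∂C/∂t = 0 at fixed x gives v²t² + 2Dt − x² = 0, so t = (√(D² + v²x²) − D)/v².
√(D² + v²x²) = √(0.0105² + 0.206² × 127²) = 26.16; v² = 0.042436.
t = (26.16 − 0.0105)/0.042436 = 616 days (vs. the pure-advection estimate x/v = 617 d).

616 days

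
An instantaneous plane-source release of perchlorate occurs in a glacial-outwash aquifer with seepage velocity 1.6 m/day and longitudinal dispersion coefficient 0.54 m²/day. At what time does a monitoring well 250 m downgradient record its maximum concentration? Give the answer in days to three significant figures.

For the 1D instantaneous-source solution, setting ∂C/∂t = 0 at fixed x gives v²t² + 2Dt − x² = 0, so t = (√(D² + v²x²) − D)/v².
√(D² + v²x²) = √(0.54² + 1.6² × 250²) = 400.0; v² = 2.56.
t = (400.0 − 0.54)/2.56 = 156 days (vs. the pure-advection estimate x/v = 156 d).

156 days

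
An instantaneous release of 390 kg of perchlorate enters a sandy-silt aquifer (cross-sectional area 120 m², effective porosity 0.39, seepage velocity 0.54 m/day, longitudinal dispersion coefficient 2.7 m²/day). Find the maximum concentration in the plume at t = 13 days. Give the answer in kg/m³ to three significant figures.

0.397 kg/m³

The peak of an instantaneous 1D plume sits at x = vt; there the Gaussian factor is 1 and C_max = M/(n_e·A·√(4πDt)), where n_e·A is the pore area the mass is dissolved in.
√(4πDt) = √(4π × 2.7 × 13) = 21.00 m, so C_max = 390/(0.39 × 120 × 21.00) = 0.397 kg/m³.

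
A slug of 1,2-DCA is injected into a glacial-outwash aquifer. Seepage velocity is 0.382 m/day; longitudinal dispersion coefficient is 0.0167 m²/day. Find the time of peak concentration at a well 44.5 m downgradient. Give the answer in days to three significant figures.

For the 1D instantaneous-source solution, setting ∂C/∂t = 0 at fixed x gives v²t² + 2Dt − x² = 0, so t = (√(D² + v²x²) − D)/v².
√(D² + v²x²) = √(0.0167² + 0.382² × 44.5²) = 17.00; v² = 0.145924.
t = (17.00 − 0.0167)/0.145924 = 116 days (vs. the pure-advection estimate x/v = 116 d).

116 days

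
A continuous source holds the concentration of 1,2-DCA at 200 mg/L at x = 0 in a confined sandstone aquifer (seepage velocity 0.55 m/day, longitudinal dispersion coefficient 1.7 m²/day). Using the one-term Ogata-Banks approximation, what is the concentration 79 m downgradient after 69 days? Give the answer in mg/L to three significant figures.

0.736 mg/L

For a continuous step input, C/C₀ ≈ ½·erfc((x−vt)/(2√(Dt))).
vt = 0.55 × 69 = 37.95 m and 2√(Dt) = 2√(1.7 × 69) = 21.66 m.
Argument (x−vt)/(2√(Dt)) = (79 − 37.95)/21.66 = 1.895; ½·erfc(1.895) = 0.003682.
C = 200 × 0.003682 = 0.736 mg/L.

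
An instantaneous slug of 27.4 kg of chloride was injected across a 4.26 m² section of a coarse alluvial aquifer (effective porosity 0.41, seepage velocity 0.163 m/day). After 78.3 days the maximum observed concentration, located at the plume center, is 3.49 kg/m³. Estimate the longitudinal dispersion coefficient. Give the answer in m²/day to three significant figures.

At the plume center C_max = M/(n_e·A·√(4πDt)), so D = M²/(4πt·(n_e·A·C_max)²).
n_e·A·C_max = 0.41 × 4.26 × 3.49 = 6.096 kg/m.
D = 27.4²/(4π × 78.3 × 6.096²) = 0.0205 m²/day.

0.0205 m²/day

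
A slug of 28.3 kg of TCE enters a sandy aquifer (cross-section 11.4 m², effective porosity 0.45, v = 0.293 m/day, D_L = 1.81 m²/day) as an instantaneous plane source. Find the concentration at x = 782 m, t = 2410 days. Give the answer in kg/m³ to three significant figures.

For an instantaneous plane source, C(x,t) = M/(n_e·A·√(4πDt)) · exp(−(x−vt)²/(4Dt)), with n_e·A the pore (flow) area.
Plume center vt = 0.293 × 2410 = 706.13 m, so the well at 782 m is 75.87 m downgradient of the peak.
√(4πDt) = 234.1 m, giving peak height M/(n_e·A·√(4πDt)) = 28.3/(0.45 × 11.4 × 234.1) = 0.02357 kg/m³.
(x−vt)²/(4Dt) = (75.87)²/(4 × 1.81 × 2410) = 0.3299; exp(−0.3299) = 0.7190.
C = 0.02357 × 0.7190 = 0.0169 kg/m³.

0.0169 kg/m³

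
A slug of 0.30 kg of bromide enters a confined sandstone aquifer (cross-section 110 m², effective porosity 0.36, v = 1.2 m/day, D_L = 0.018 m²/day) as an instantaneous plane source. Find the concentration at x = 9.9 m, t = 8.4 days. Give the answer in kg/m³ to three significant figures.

For an instantaneous plane source, C(x,t) = M/(n_e·A·√(4πDt)) · exp(−(x−vt)²/(4Dt)), with n_e·A the pore (flow) area.
Plume center vt = 1.2 × 8.4 = 10.08 m, so the well at 9.9 m is 0.18 m upgradient of the peak.
√(4πDt) = 1.378 m, giving peak height M/(n_e·A·√(4πDt)) = 0.30/(0.36 × 110 × 1.378) = 0.005498 kg/m³.
(x−vt)²/(4Dt) = (-0.18)²/(4 × 0.018 × 8.4) = 0.05357; exp(−0.05357) = 0.9478.
C = 0.005498 × 0.9478 = 0.00521 kg/m³.

0.00521 kg/m³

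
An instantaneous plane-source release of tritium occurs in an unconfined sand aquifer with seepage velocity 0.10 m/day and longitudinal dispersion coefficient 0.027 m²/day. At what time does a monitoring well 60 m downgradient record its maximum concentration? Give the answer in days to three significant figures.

For the 1D instantaneous-source solution, setting ∂C/∂t = 0 at fixed x gives v²t² + 2Dt − x² = 0, so t = (√(D² + v²x²) − D)/v².
√(D² + v²x²) = √(0.027² + 0.10² × 60²) = 6.000; v² = 0.01.
t = (6.000 − 0.027)/0.01 = 597 days (vs. the pure-advection estimate x/v = 600 d).

597 days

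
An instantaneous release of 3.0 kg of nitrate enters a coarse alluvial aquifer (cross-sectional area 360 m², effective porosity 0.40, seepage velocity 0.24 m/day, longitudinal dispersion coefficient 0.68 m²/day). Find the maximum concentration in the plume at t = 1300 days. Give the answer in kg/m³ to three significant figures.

0.000198 kg/m³

The peak of an instantaneous 1D plume sits at x = vt; there the Gaussian factor is 1 and C_max = M/(n_e·A·√(4πDt)), where n_e·A is the pore area the mass is dissolved in.
√(4πDt) = √(4π × 0.68 × 1300) = 105.4 m, so C_max = 3.0/(0.40 × 360 × 105.4) = 0.000198 kg/m³.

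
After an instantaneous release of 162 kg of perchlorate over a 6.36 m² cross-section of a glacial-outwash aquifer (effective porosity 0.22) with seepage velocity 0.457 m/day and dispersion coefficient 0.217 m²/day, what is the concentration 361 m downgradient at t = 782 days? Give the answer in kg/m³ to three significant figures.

For an instantaneous plane source, C(x,t) = M/(n_e·A·√(4πDt)) · exp(−(x−vt)²/(4Dt)), with n_e·A the pore (flow) area.
Plume center vt = 0.457 × 782 = 357.374 m, so the well at 361 m is 3.626 m downgradient of the peak.
√(4πDt) = 46.18 m, giving peak height M/(n_e·A·√(4πDt)) = 162/(0.22 × 6.36 × 46.18) = 2.507 kg/m³.
(x−vt)²/(4Dt) = (3.626)²/(4 × 0.217 × 782) = 0.01937; exp(−0.01937) = 0.9808.
C = 2.507 × 0.9808 = 2.46 kg/m³.

2.46 kg/m³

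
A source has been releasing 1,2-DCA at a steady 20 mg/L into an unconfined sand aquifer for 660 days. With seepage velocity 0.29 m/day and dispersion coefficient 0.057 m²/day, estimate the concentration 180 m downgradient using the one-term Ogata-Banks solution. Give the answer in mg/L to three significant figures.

18.1 mg/L

For a continuous step input, C/C₀ ≈ ½·erfc((x−vt)/(2√(Dt))).
vt = 0.29 × 660 = 191.4 m and 2√(Dt) = 2√(0.057 × 660) = 12.27 m.
Argument (x−vt)/(2√(Dt)) = (180 − 191.4)/12.27 = -0.9291; ½·erfc(-0.9291) = 0.9056.
C = 20 × 0.9056 = 18.1 mg/L.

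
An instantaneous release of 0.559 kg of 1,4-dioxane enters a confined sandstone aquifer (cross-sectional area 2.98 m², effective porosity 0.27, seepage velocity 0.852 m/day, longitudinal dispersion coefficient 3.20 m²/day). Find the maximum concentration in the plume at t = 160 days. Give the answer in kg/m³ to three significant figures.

0.00866 kg/m³

The peak of an instantaneous 1D plume sits at x = vt; there the Gaussian factor is 1 and C_max = M/(n_e·A·√(4πDt)), where n_e·A is the pore area the mass is dissolved in.
√(4πDt) = √(4π × 3.20 × 160) = 80.21 m, so C_max = 0.559/(0.27 × 2.98 × 80.21) = 0.00866 kg/m³.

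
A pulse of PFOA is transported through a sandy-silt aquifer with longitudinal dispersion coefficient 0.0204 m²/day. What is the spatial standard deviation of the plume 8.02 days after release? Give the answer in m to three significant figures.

0.572 m

Dispersive spreading gives a Gaussian with σ² = 2Dt; advection only shifts the center.
σ = √(2 × 0.0204 × 8.02) = 0.572 m.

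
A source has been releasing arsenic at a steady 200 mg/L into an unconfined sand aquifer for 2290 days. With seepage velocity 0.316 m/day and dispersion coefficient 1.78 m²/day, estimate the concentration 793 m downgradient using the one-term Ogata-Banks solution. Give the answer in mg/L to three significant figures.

For a continuous step input, C/C₀ ≈ ½·erfc((x−vt)/(2√(Dt))).
vt = 0.316 × 2290 = 723.64 m and 2√(Dt) = 2√(1.78 × 2290) = 127.7 m.
Argument (x−vt)/(2√(Dt)) = (793 − 723.64)/127.7 = 0.5431; ½·erfc(0.5431) = 0.2212.
C = 200 × 0.2212 = 44.2 mg/L.

44.2 mg/L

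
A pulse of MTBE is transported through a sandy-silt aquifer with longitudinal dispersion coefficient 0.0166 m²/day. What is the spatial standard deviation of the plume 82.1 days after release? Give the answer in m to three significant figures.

1.65 m

Dispersive spreading gives a Gaussian with σ² = 2Dt; advection only shifts the center.
σ = √(2 × 0.0166 × 82.1) = 1.65 m.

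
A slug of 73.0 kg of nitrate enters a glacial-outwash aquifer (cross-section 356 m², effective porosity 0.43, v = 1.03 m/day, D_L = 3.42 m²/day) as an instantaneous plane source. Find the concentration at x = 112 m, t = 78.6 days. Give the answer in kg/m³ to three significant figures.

For an instantaneous plane source, C(x,t) = M/(n_e·A·√(4πDt)) · exp(−(x−vt)²/(4Dt)), with n_e·A the pore (flow) area.
Plume center vt = 1.03 × 78.6 = 80.958 m, so the well at 112 m is 31.042 m downgradient of the peak.
√(4πDt) = 58.12 m, giving peak height M/(n_e·A·√(4πDt)) = 73.0/(0.43 × 356 × 58.12) = 0.008205 kg/m³.
(x−vt)²/(4Dt) = (31.042)²/(4 × 3.42 × 78.6) = 0.8962; exp(−0.8962) = 0.4081.
C = 0.008205 × 0.4081 = 0.00335 kg/m³.

0.00335 kg/m³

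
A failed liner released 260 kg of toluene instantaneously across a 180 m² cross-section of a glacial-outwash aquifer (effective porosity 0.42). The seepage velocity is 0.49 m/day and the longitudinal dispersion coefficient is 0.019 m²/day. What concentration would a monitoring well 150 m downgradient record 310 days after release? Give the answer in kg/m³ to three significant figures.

For an instantaneous plane source, C(x,t) = M/(n_e·A·√(4πDt)) · exp(−(x−vt)²/(4Dt)), with n_e·A the pore (flow) area.
Plume center vt = 0.49 × 310 = 151.9 m, so the well at 150 m is 1.9 m upgradient of the peak.
√(4πDt) = 8.603 m, giving peak height M/(n_e·A·√(4πDt)) = 260/(0.42 × 180 × 8.603) = 0.3998 kg/m³.
(x−vt)²/(4Dt) = (-1.9)²/(4 × 0.019 × 310) = 0.1532; exp(−0.1532) = 0.8580.
C = 0.3998 × 0.8580 = 0.343 kg/m³.

0.343 kg/m³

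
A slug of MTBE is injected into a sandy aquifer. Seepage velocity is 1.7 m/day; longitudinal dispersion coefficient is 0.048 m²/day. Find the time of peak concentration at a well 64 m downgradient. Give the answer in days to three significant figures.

For the 1D instantaneous-source solution, setting ∂C/∂t = 0 at fixed x gives v²t² + 2Dt − x² = 0, so t = (√(D² + v²x²) − D)/v².
√(D² + v²x²) = √(0.048² + 1.7² × 64²) = 108.8; v² = 2.89.
t = (108.8 − 0.048)/2.89 = 37.6 days (vs. the pure-advection estimate x/v = 37.6 d).

37.6 days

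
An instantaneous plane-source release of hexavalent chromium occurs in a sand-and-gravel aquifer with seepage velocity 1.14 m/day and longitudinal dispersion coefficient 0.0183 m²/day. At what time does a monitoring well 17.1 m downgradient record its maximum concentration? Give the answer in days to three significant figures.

15.0 days

For the 1D instantaneous-source solution, setting ∂C/∂t = 0 at fixed x gives v²t² + 2Dt − x² = 0, so t = (√(D² + v²x²) − D)/v².
√(D² + v²x²) = √(0.0183² + 1.14² × 17.1²) = 19.49; v² = 1.2996.
t = (19.49 − 0.0183)/1.2996 = 15.0 days (vs. the pure-advection estimate x/v = 15.0 d).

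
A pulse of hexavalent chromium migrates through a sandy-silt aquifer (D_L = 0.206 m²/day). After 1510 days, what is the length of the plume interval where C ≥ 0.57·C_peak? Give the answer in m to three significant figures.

The plume is Gaussian with σ = √(2Dt) = √(2 × 0.206 × 1510) = 24.94 m.
C/C_peak = exp(−Δx²/(2σ²)) = 0.57 ⇒ Δx = σ·√(−2 ln 0.57) = 24.94 × 1.060 = 26.44 m.
Width = 2Δx = 52.9 m.

52.9 m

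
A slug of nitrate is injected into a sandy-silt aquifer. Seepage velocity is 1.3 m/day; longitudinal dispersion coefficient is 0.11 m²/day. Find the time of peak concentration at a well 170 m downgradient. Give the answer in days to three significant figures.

For the 1D instantaneous-source solution, setting ∂C/∂t = 0 at fixed x gives v²t² + 2Dt − x² = 0, so t = (√(D² + v²x²) − D)/v².
√(D² + v²x²) = √(0.11² + 1.3² × 170²) = 221.0; v² = 1.69.
t = (221.0 − 0.11)/1.69 = 131 days (vs. the pure-advection estimate x/v = 131 d).

131 days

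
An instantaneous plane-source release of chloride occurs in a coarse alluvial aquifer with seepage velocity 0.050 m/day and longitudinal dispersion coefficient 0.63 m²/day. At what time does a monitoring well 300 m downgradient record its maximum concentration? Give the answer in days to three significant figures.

For the 1D instantaneous-source solution, setting ∂C/∂t = 0 at fixed x gives v²t² + 2Dt − x² = 0, so t = (√(D² + v²x²) − D)/v².
√(D² + v²x²) = √(0.63² + 0.050² × 300²) = 15.01; v² = 0.0025.
t = (15.01 − 0.63)/0.0025 = 5750 days (vs. the pure-advection estimate x/v = 6000 d).

5750 days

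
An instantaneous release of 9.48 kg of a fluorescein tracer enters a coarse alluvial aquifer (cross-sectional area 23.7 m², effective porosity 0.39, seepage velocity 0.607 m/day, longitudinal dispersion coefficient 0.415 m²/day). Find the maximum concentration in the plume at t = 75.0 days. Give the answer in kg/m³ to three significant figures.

The peak of an instantaneous 1D plume sits at x = vt; there the Gaussian factor is 1 and C_max = M/(n_e·A·√(4πDt)), where n_e·A is the pore area the mass is dissolved in.
√(4πDt) = √(4π × 0.415 × 75.0) = 19.78 m, so C_max = 9.48/(0.39 × 23.7 × 19.78) = 0.0519 kg/m³.

0.0519 kg/m³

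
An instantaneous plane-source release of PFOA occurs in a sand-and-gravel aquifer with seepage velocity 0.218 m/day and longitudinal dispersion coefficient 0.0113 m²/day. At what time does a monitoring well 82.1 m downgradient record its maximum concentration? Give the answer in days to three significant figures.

376 days

For the 1D instantaneous-source solution, setting ∂C/∂t = 0 at fixed x gives v²t² + 2Dt − x² = 0, so t = (√(D² + v²x²) − D)/v².
√(D² + v²x²) = √(0.0113² + 0.218² × 82.1²) = 17.90; v² = 0.047524.
t = (17.90 − 0.0113)/0.047524 = 376 days (vs. the pure-advection estimate x/v = 377 d).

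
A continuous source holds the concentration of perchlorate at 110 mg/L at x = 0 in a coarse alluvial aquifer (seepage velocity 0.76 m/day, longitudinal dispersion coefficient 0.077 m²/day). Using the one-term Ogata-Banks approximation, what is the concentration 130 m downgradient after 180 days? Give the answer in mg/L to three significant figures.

99.2 mg/L

For a continuous step input, C/C₀ ≈ ½·erfc((x−vt)/(2√(Dt))).
vt = 0.76 × 180 = 136.8 m and 2√(Dt) = 2√(0.077 × 180) = 7.446 m.
Argument (x−vt)/(2√(Dt)) = (130 − 136.8)/7.446 = -0.9132; ½·erfc(-0.9132) = 0.9017.
C = 110 × 0.9017 = 99.2 mg/L.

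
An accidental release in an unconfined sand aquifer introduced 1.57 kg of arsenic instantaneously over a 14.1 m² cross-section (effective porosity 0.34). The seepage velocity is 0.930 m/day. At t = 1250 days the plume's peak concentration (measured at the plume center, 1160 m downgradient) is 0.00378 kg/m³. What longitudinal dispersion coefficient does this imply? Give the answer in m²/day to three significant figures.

At the plume center C_max = M/(n_e·A·√(4πDt)), so D = M²/(4πt·(n_e·A·C_max)²).
n_e·A·C_max = 0.34 × 14.1 × 0.00378 = 0.01812 kg/m.
D = 1.57²/(4π × 1250 × 0.01812²) = 0.478 m²/day.

0.478 m²/day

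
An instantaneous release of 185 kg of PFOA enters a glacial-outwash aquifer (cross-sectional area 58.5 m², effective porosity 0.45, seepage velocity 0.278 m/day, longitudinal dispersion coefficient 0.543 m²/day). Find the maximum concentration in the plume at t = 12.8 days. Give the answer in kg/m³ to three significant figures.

0.752 kg/m³

The peak of an instantaneous 1D plume sits at x = vt; there the Gaussian factor is 1 and C_max = M/(n_e·A·√(4πDt)), where n_e·A is the pore area the mass is dissolved in.
√(4πDt) = √(4π × 0.543 × 12.8) = 9.346 m, so C_max = 185/(0.45 × 58.5 × 9.346) = 0.752 kg/m³.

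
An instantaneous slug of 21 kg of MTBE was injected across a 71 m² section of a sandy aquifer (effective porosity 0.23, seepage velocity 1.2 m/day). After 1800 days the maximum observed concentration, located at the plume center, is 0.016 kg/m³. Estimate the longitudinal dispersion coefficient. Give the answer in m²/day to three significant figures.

At the plume center C_max = M/(n_e·A·√(4πDt)), so D = M²/(4πt·(n_e·A·C_max)²).
n_e·A·C_max = 0.23 × 71 × 0.016 = 0.2613 kg/m.
D = 21²/(4π × 1800 × 0.2613²) = 0.286 m²/day.

0.286 m²/day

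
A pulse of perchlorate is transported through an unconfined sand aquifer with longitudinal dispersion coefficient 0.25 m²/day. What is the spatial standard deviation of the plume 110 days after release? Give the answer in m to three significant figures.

Dispersive spreading gives a Gaussian with σ² = 2Dt; advection only shifts the center.
σ = √(2 × 0.25 × 110) = 7.42 m.

7.42 m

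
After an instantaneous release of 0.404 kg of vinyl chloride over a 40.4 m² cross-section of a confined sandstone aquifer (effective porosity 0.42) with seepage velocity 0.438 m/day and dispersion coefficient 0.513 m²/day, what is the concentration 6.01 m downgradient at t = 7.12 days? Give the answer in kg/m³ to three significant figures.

0.00198 kg/m³

For an instantaneous plane source, C(x,t) = M/(n_e·A·√(4πDt)) · exp(−(x−vt)²/(4Dt)), with n_e·A the pore (flow) area.
Plume center vt = 0.438 × 7.12 = 3.11856 m, so the well at 6.01 m is 2.89144 m downgradient of the peak.
√(4πDt) = 6.775 m, giving peak height M/(n_e·A·√(4πDt)) = 0.404/(0.42 × 40.4 × 6.775) = 0.003514 kg/m³.
(x−vt)²/(4Dt) = (2.89144)²/(4 × 0.513 × 7.12) = 0.5722; exp(−0.5722) = 0.5643.
C = 0.003514 × 0.5643 = 0.00198 kg/m³.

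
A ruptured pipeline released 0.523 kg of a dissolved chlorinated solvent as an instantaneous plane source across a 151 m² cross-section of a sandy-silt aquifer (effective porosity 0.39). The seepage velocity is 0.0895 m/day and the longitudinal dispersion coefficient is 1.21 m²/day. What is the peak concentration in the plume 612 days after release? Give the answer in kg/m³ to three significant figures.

9.21e-05 kg/m³

The peak of an instantaneous 1D plume sits at x = vt; there the Gaussian factor is 1 and C_max = M/(n_e·A·√(4πDt)), where n_e·A is the pore area the mass is dissolved in.
√(4πDt) = √(4π × 1.21 × 612) = 96.47 m, so C_max = 0.523/(0.39 × 151 × 96.47) = 9.21e-05 kg/m³.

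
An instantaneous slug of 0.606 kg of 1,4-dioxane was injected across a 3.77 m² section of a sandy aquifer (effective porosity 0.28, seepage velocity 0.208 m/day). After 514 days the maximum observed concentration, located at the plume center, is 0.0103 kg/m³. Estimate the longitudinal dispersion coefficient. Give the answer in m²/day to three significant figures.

At the plume center C_max = M/(n_e·A·√(4πDt)), so D = M²/(4πt·(n_e·A·C_max)²).
n_e·A·C_max = 0.28 × 3.77 × 0.0103 = 0.01087 kg/m.
D = 0.606²/(4π × 514 × 0.01087²) = 0.481 m²/day.

0.481 m²/day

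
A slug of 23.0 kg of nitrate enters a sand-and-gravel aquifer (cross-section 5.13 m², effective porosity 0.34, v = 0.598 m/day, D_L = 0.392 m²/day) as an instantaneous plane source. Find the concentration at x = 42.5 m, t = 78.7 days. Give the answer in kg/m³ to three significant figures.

For an instantaneous plane source, C(x,t) = M/(n_e·A·√(4πDt)) · exp(−(x−vt)²/(4Dt)), with n_e·A the pore (flow) area.
Plume center vt = 0.598 × 78.7 = 47.0626 m, so the well at 42.5 m is 4.5626 m upgradient of the peak.
√(4πDt) = 19.69 m, giving peak height M/(n_e·A·√(4πDt)) = 23.0/(0.34 × 5.13 × 19.69) = 0.6697 kg/m³.
(x−vt)²/(4Dt) = (-4.5626)²/(4 × 0.392 × 78.7) = 0.1687; exp(−0.1687) = 0.8448.
C = 0.6697 × 0.8448 = 0.566 kg/m³.

0.566 kg/m³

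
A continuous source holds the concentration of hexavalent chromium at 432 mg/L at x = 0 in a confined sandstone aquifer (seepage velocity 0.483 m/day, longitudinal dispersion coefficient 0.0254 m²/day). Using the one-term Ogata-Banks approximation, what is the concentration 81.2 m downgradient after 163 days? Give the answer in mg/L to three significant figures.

84.3 mg/L

For a continuous step input, C/C₀ ≈ ½·erfc((x−vt)/(2√(Dt))).
vt = 0.483 × 163 = 78.729 m and 2√(Dt) = 2√(0.0254 × 163) = 4.069 m.
Argument (x−vt)/(2√(Dt)) = (81.2 − 78.729)/4.069 = 0.6073; ½·erfc(0.6073) = 0.1952.
C = 432 × 0.1952 = 84.3 mg/L.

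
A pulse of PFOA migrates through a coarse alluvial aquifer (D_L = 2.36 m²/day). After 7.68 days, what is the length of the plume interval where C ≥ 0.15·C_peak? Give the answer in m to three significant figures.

23.5 m

The plume is Gaussian with σ = √(2Dt) = √(2 × 2.36 × 7.68) = 6.021 m.
C/C_peak = exp(−Δx²/(2σ²)) = 0.15 ⇒ Δx = σ·√(−2 ln 0.15) = 6.021 × 1.948 = 11.73 m.
Width = 2Δx = 23.5 m.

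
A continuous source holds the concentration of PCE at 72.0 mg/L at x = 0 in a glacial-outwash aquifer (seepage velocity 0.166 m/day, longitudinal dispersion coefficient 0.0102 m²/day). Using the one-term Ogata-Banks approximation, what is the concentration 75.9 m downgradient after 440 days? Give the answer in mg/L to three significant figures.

For a continuous step input, C/C₀ ≈ ½·erfc((x−vt)/(2√(Dt))).
vt = 0.166 × 440 = 73.04 m and 2√(Dt) = 2√(0.0102 × 440) = 4.237 m.
Argument (x−vt)/(2√(Dt)) = (75.9 − 73.04)/4.237 = 0.6750; ½·erfc(0.6750) = 0.1699.
C = 72.0 × 0.1699 = 12.2 mg/L.

12.2 mg/L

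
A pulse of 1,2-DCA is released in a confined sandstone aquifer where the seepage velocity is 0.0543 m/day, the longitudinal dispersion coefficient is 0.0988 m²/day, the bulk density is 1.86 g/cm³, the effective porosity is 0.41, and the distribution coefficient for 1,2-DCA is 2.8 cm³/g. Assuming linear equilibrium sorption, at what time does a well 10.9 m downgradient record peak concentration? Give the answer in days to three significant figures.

2330 days

Retardation factor R = 1 + ρ_b·K_d/n = 1 + 1.86 × 2.8/0.41 = 13.70.
Sorption retards both mechanisms: v_R = v/R = 0.003964 m/day, D_R = D/R = 0.007212 m²/day.
Peak time from v_R²t² + 2D_R t − x² = 0: t = (√(D_R² + v_R²x²) − D_R)/v_R².
√(D_R² + v_R²x²) = √(0.007212² + 0.003964² × 10.9²) = 0.04381; v_R² = 1.571e-05.
t = (0.04381 − 0.007212)/1.571e-05 = 2330 days.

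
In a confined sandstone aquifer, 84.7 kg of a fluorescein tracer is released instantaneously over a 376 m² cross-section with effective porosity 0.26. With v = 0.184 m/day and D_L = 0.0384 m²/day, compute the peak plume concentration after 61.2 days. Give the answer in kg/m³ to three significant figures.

The peak of an instantaneous 1D plume sits at x = vt; there the Gaussian factor is 1 and C_max = M/(n_e·A·√(4πDt)), where n_e·A is the pore area the mass is dissolved in.
√(4πDt) = √(4π × 0.0384 × 61.2) = 5.434 m, so C_max = 84.7/(0.26 × 376 × 5.434) = 0.159 kg/m³.

0.159 kg/m³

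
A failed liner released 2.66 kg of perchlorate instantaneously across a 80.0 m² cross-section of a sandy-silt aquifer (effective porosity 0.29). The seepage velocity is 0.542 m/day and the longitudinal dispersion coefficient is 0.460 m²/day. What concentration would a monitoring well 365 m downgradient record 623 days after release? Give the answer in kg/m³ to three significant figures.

For an instantaneous plane source, C(x,t) = M/(n_e·A·√(4πDt)) · exp(−(x−vt)²/(4Dt)), with n_e·A the pore (flow) area.
Plume center vt = 0.542 × 623 = 337.666 m, so the well at 365 m is 27.334 m downgradient of the peak.
√(4πDt) = 60.01 m, giving peak height M/(n_e·A·√(4πDt)) = 2.66/(0.29 × 80.0 × 60.01) = 0.001911 kg/m³.
(x−vt)²/(4Dt) = (27.334)²/(4 × 0.460 × 623) = 0.6518; exp(−0.6518) = 0.5211.
C = 0.001911 × 0.5211 = 0.000996 kg/m³.

0.000996 kg/m³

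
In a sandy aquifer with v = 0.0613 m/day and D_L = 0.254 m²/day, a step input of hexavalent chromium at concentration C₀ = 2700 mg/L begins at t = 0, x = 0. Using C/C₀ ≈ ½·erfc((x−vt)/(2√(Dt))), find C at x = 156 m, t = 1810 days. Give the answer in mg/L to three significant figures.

185 mg/L

For a continuous step input, C/C₀ ≈ ½·erfc((x−vt)/(2√(Dt))).
vt = 0.0613 × 1810 = 110.953 m and 2√(Dt) = 2√(0.254 × 1810) = 42.88 m.
Argument (x−vt)/(2√(Dt)) = (156 − 110.953)/42.88 = 1.051; ½·erfc(1.051) = 0.06859.
C = 2700 × 0.06859 = 185 mg/L.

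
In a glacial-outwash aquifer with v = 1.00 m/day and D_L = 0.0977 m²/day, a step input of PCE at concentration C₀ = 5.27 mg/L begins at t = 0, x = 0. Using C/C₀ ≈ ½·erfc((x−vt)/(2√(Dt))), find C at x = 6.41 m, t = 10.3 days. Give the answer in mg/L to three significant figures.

For a continuous step input, C/C₀ ≈ ½·erfc((x−vt)/(2√(Dt))).
vt = 1.00 × 10.3 = 10.3 m and 2√(Dt) = 2√(0.0977 × 10.3) = 2.006 m.
Argument (x−vt)/(2√(Dt)) = (6.41 − 10.3)/2.006 = -1.939; ½·erfc(-1.939) = 0.9969.
C = 5.27 × 0.9969 = 5.25 mg/L.

5.25 mg/L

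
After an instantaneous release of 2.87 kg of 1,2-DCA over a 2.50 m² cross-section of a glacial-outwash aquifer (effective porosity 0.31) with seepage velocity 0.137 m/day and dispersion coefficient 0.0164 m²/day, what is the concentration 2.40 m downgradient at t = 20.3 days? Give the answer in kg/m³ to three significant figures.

For an instantaneous plane source, C(x,t) = M/(n_e·A·√(4πDt)) · exp(−(x−vt)²/(4Dt)), with n_e·A the pore (flow) area.
Plume center vt = 0.137 × 20.3 = 2.7811 m, so the well at 2.40 m is 0.3811 m upgradient of the peak.
√(4πDt) = 2.045 m, giving peak height M/(n_e·A·√(4πDt)) = 2.87/(0.31 × 2.50 × 2.045) = 1.811 kg/m³.
(x−vt)²/(4Dt) = (-0.3811)²/(4 × 0.0164 × 20.3) = 0.1091; exp(−0.1091) = 0.8966.
C = 1.811 × 0.8966 = 1.62 kg/m³.

1.62 kg/m³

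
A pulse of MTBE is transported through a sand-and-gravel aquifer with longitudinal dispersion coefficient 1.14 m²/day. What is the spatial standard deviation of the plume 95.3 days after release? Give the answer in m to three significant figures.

14.7 m

Dispersive spreading gives a Gaussian with σ² = 2Dt; advection only shifts the center.
σ = √(2 × 1.14 × 95.3) = 14.7 m.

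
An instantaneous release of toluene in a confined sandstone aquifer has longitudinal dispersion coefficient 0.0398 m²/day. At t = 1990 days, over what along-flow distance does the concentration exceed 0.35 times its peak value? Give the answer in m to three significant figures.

The plume is Gaussian with σ = √(2Dt) = √(2 × 0.0398 × 1990) = 12.59 m.
C/C_peak = exp(−Δx²/(2σ²)) = 0.35 ⇒ Δx = σ·√(−2 ln 0.35) = 12.59 × 1.449 = 18.24 m.
Width = 2Δx = 36.5 m.

36.5 m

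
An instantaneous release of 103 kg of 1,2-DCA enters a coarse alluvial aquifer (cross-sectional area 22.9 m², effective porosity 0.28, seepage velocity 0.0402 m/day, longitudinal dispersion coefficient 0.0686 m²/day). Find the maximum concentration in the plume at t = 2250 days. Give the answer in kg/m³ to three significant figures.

0.365 kg/m³

The peak of an instantaneous 1D plume sits at x = vt; there the Gaussian factor is 1 and C_max = M/(n_e·A·√(4πDt)), where n_e·A is the pore area the mass is dissolved in.
√(4πDt) = √(4π × 0.0686 × 2250) = 44.04 m, so C_max = 103/(0.28 × 22.9 × 44.04) = 0.365 kg/m³.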